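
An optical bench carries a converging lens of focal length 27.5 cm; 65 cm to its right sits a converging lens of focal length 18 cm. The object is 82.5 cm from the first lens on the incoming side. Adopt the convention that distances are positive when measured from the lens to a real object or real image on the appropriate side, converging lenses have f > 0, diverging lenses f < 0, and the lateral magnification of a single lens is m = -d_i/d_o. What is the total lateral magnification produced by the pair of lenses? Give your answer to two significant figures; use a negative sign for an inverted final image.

1.6

First lens: d_i1 = 1/(1/27.5 - 1/82.5) = 41.250 cm.
m_1 = -(41.250)/82.5 = -0.5000.
That image sits 23.750 cm in front of the second lens, so d_o2 = 23.750 cm.
Second lens: d_i2 = 1/(1/18 - 1/(23.750)) = 74.348 cm.
m_2 = -(74.348)/(23.750) = -3.1304.
Overall magnification: m = m_1 m_2 = 1.5652.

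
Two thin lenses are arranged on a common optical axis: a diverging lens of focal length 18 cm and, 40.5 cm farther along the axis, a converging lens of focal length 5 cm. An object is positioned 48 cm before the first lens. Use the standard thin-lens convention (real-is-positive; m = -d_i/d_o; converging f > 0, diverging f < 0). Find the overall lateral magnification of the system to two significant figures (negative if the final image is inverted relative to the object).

Lens 1: 1/d_i1 = 1/f_1 - 1/d_o1 = 1/(-18) - 1/48 = -0.07639 cm^-1, so d_i1 = -13.091 cm.
m_1 = -(-13.091)/48 = 0.2727.
The intermediate image is virtual, 13.091 cm to the left of lens 1, so d_o2 = L - d_i1 = 40.5 - (-13.091) = 53.591 cm.
Lens 2: 1/d_i2 = 1/f_2 - 1/d_o2 = 1/5 - 1/(53.591) = 0.18134 cm^-1, so d_i2 = 5.514 cm.
m_2 = -(5.514)/(53.591) = -0.1029.
The system's lateral magnification is m_1 m_2 = (0.2727)(-0.1029) = -0.0281.

-0.028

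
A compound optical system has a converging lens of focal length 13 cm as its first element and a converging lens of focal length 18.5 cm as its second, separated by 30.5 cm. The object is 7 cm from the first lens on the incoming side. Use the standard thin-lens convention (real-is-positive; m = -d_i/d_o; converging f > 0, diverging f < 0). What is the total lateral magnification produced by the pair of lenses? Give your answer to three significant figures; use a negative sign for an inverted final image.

Lens 1: 1/d_i1 = 1/f_1 - 1/d_o1 = 1/13 - 1/7 = -0.06593 cm^-1, so d_i1 = -15.167 cm.
m_1 = -(-15.167)/7 = 2.1667.
With d_i1 < 0 the first image is virtual and lies on the object side; the object distance for lens 2 is d_o2 = 30.5 - (-15.167) = 45.667 cm.
Lens 2: 1/d_i2 = 1/f_2 - 1/d_o2 = 1/18.5 - 1/(45.667) = 0.03216 cm^-1, so d_i2 = 31.098 cm.
m_2 = -(31.098)/(45.667) = -0.6810.
The system's lateral magnification is m_1 m_2 = (2.1667)(-0.6810) = -1.4755.

-1.48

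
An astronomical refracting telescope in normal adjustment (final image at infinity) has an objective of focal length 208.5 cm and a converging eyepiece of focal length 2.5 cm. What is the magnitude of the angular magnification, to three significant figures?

|M| = f_obj/|f_eye| = 208.5/2.5 = 83.400.

83.4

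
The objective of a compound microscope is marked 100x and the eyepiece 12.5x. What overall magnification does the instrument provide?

1250

The overall magnification of a compound microscope is the product of the objective and eyepiece magnifications:
M = M_obj x M_eye = 100 x 12.5 = 1250.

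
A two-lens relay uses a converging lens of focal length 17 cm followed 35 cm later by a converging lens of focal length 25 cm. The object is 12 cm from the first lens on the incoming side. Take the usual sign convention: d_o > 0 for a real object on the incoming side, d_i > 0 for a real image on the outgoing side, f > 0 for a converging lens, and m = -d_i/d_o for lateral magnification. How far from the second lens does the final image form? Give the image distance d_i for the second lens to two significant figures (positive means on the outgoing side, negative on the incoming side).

Lens 1: 1/d_i1 = 1/f_1 - 1/d_o1 = 1/17 - 1/12 = -0.02451 cm^-1, so d_i1 = -40.800 cm.
With d_i1 < 0 the first image is virtual and lies on the object side; the object distance for lens 2 is d_o2 = 35 - (-40.800) = 75.800 cm.
Lens 2: 1/d_i2 = 1/f_2 - 1/d_o2 = 1/25 - 1/(75.800) = 0.02681 cm^-1, so d_i2 = 37.303 cm.

37 cm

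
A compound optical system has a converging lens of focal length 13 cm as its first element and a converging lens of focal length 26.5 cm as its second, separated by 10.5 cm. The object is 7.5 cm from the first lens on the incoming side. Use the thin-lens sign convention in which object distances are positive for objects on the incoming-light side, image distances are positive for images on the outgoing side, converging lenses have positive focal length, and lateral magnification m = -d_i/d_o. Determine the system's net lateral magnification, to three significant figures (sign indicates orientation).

Applying the thin-lens equation to the first lens, 1/13 = 1/7.5 + 1/d_i1, which gives d_i1 = -17.727 cm.
Its lateral magnification is m_1 = -d_i1/d_o1 = -(-17.727)/7.5 = 2.3636.
With d_i1 < 0 the first image is virtual and lies on the object side; the object distance for lens 2 is d_o2 = 10.5 - (-17.727) = 28.227 cm.
Applying the thin-lens equation again with f_2 = 26.5 cm and d_o2 = 28.227 cm gives d_i2 = 433.066 cm.
m_2 = -(433.066)/(28.227) = -15.3421.
Total m = m_1 x m_2 = (2.3636)(-15.3421) = -36.2632.

-36.3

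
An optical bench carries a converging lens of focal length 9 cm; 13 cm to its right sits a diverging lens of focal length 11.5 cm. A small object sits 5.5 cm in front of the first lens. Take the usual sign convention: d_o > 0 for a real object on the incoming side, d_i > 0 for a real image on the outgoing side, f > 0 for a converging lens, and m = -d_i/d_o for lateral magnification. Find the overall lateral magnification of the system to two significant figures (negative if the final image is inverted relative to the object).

0.77

Lens 1: 1/d_i1 = 1/f_1 - 1/d_o1 = 1/9 - 1/5.5 = -0.07071 cm^-1, so d_i1 = -14.143 cm.
m_1 = -(-14.143)/5.5 = 2.5714.
The intermediate image is virtual, 14.143 cm to the left of lens 1, so d_o2 = L - d_i1 = 13 - (-14.143) = 27.143 cm.
Lens 2: 1/d_i2 = 1/f_2 - 1/d_o2 = 1/(-11.5) - 1/(27.143) = -0.12380 cm^-1, so d_i2 = -8.078 cm.
m_2 = -(-8.078)/(27.143) = 0.2976.
Overall magnification: m = m_1 m_2 = 0.7652.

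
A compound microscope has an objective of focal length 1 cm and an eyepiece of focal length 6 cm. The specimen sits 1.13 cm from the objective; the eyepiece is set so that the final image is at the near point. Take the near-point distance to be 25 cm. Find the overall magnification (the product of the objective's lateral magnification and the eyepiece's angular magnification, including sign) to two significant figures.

Objective: 1/d_i = 1/f_obj - 1/d_o = 1/1 - 1/1.13 = 0.11504 cm^-1, so d_i = 8.692 cm.
m_obj = -d_i/d_o = -8.692/1.13 = -7.692.
Eyepiece angular magnification (image at near point): M_eye = 1 + D/f_e = 1 + 25/6 = 5.167.
Overall M = m_obj x M_eye = (-7.692)(5.167) = -39.74.

-40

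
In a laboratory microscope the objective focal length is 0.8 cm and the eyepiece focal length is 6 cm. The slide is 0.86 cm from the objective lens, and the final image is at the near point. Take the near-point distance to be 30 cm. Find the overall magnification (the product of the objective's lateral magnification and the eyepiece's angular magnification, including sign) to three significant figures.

Objective: 1/d_i = 1/f_obj - 1/d_o = 1/0.8 - 1/0.86 = 0.08721 cm^-1, so d_i = 11.467 cm.
m_obj = -d_i/d_o = -11.467/0.86 = -13.333.
Eyepiece angular magnification (image at near point): M_eye = 1 + D/f_e = 1 + 30/6 = 6.000.
Overall M = m_obj x M_eye = (-13.333)(6.000) = -80.00.

-80.0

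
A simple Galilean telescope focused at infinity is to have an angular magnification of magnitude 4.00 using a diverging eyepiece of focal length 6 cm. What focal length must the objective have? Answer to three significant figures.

24.0 cm

|M| = f_obj/|f_eye|, so f_obj = |M| x |f_eye| = 4.0 x 6 = 24.000 cm.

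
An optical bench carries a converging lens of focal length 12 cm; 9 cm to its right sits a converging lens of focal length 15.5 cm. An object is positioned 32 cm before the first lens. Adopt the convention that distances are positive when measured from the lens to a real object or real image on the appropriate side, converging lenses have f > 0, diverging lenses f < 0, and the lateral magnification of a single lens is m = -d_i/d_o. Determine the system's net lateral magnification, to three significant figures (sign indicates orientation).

-0.362

First lens: d_i1 = 1/(1/12 - 1/32) = 19.200 cm.
m_1 = -(19.200)/32 = -0.6000.
Since 19.200 cm > 9 cm, the first image lies past the second lens and serves as a virtual object: d_o2 = L - d_i1 = -10.200 cm.
Second lens: d_i2 = 1/(1/15.5 - 1/(-10.200)) = 6.152 cm.
m_2 = -(6.152)/(-10.200) = 0.6031.
Total m = m_1 x m_2 = (-0.6000)(0.6031) = -0.3619.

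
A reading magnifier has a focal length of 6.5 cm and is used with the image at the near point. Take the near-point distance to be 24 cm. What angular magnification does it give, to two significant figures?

4.7

M = 1 + D/f = 1 + 24/6.5 = 4.692.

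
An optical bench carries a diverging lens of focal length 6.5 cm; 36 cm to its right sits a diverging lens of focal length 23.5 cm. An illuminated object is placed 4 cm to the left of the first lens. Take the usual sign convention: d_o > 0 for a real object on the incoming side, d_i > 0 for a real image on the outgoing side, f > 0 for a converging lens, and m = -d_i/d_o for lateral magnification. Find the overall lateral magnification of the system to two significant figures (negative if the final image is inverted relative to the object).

Lens 1: 1/d_i1 = 1/f_1 - 1/d_o1 = 1/(-6.5) - 1/4 = -0.40385 cm^-1, so d_i1 = -2.476 cm.
m_1 = -(-2.476)/4 = 0.6190.
The intermediate image is virtual, 2.476 cm to the left of lens 1, so d_o2 = L - d_i1 = 36 - (-2.476) = 38.476 cm.
Lens 2: 1/d_i2 = 1/f_2 - 1/d_o2 = 1/(-23.5) - 1/(38.476) = -0.06854 cm^-1, so d_i2 = -14.589 cm.
m_2 = -(-14.589)/(38.476) = 0.3792.
Total m = m_1 x m_2 = (0.6190)(0.3792) = 0.2347.

0.23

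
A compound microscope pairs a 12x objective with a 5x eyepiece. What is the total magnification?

The overall magnification of a compound microscope is the product of the objective and eyepiece magnifications:
M = M_obj x M_eye = 12 x 5 = 60.

60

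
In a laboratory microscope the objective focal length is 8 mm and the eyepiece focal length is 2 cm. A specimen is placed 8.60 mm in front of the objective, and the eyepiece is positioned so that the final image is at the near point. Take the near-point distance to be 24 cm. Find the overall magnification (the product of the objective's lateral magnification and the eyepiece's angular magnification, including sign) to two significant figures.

-170

Convert to cm: f_obj = 8 mm = 0.8 cm; d_o = 8.60 mm = 0.86 cm.
Objective: 1/d_i = 1/f_obj - 1/d_o = 1/0.8 - 1/0.86 = 0.08721 cm^-1, so d_i = 11.467 cm.
m_obj = -d_i/d_o = -11.467/0.86 = -13.333.
Eyepiece angular magnification (image at near point): M_eye = 1 + D/f_e = 1 + 24/2 = 13.000.
Overall M = m_obj x M_eye = (-13.333)(13.000) = -173.33.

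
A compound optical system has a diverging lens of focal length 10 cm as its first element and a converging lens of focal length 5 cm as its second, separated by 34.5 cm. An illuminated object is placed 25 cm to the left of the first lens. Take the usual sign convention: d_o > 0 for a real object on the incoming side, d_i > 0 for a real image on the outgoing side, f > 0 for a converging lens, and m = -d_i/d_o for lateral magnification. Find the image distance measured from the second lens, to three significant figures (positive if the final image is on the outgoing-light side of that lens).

First lens: d_i1 = 1/(1/(-10) - 1/25) = -7.143 cm.
With d_i1 < 0 the first image is virtual and lies on the object side; the object distance for lens 2 is d_o2 = 34.5 - (-7.143) = 41.643 cm.
Second lens: d_i2 = 1/(1/5 - 1/(41.643)) = 5.682 cm.

5.68 cm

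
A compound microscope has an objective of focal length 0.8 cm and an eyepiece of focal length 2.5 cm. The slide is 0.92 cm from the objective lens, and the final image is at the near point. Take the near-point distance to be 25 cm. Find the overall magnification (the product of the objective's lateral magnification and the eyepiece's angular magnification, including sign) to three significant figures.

Objective: 1/d_i = 1/f_obj - 1/d_o = 1/0.8 - 1/0.92 = 0.16304 cm^-1, so d_i = 6.133 cm.
m_obj = -d_i/d_o = -6.133/0.92 = -6.667.
Eyepiece angular magnification (image at near point): M_eye = 1 + D/f_e = 1 + 25/2.5 = 11.000.
Overall M = m_obj x M_eye = (-6.667)(11.000) = -73.33.

-73.3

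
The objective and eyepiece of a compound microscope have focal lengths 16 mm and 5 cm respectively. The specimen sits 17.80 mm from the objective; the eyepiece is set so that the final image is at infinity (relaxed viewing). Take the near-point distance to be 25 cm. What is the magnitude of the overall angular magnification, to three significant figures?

Convert to cm: f_obj = 16 mm = 1.6 cm; d_o = 17.80 mm = 1.78 cm.
Objective: 1/d_i = 1/f_obj - 1/d_o = 1/1.6 - 1/1.78 = 0.06320 cm^-1, so d_i = 15.822 cm.
m_obj = -d_i/d_o = -15.822/1.78 = -8.889.
Eyepiece angular magnification (image at infinity): M_eye = D/f_e = 25/5 = 5.000.
Overall M = m_obj x M_eye = (-8.889)(5.000) = -44.44.
|M| = 44.44.

44.4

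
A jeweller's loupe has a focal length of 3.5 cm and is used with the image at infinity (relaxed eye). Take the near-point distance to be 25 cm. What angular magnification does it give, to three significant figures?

7.14

M = D/f = 25/3.5 = 7.143.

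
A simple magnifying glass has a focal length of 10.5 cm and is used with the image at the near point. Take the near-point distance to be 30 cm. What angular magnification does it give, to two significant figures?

M = 1 + D/f = 1 + 30/10.5 = 3.857.

3.9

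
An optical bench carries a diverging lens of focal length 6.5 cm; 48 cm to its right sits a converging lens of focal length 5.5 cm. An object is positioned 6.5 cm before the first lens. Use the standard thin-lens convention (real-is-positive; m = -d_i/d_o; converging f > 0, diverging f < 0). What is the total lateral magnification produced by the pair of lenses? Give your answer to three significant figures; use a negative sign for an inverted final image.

Lens 1: 1/d_i1 = 1/f_1 - 1/d_o1 = 1/(-6.5) - 1/6.5 = -0.30769 cm^-1, so d_i1 = -3.250 cm.
m_1 = -(-3.250)/6.5 = 0.5000.
The intermediate image is virtual, 3.250 cm to the left of lens 1, so d_o2 = L - d_i1 = 48 - (-3.250) = 51.250 cm.
Lens 2: 1/d_i2 = 1/f_2 - 1/d_o2 = 1/5.5 - 1/(51.250) = 0.16231 cm^-1, so d_i2 = 6.161 cm.
m_2 = -(6.161)/(51.250) = -0.1202.
Overall magnification: m = m_1 m_2 = -0.0601.

-0.0601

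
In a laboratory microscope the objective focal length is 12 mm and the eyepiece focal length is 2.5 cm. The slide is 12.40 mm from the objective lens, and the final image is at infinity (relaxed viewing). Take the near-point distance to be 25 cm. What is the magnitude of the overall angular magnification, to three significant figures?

Convert to cm: f_obj = 12 mm = 1.2 cm; d_o = 12.40 mm = 1.24 cm.
Objective: 1/d_i = 1/f_obj - 1/d_o = 1/1.2 - 1/1.24 = 0.02688 cm^-1, so d_i = 37.200 cm.
m_obj = -d_i/d_o = -37.200/1.24 = -30.000.
Eyepiece angular magnification (image at infinity): M_eye = D/f_e = 25/2.5 = 10.000.
Overall M = m_obj x M_eye = (-30.000)(10.000) = -300.00.
|M| = 300.00.

300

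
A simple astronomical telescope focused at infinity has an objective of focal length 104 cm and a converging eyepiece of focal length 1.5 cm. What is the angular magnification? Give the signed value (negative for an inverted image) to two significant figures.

M = -f_obj/f_eye = -104/(1.5) = -69.333.

-69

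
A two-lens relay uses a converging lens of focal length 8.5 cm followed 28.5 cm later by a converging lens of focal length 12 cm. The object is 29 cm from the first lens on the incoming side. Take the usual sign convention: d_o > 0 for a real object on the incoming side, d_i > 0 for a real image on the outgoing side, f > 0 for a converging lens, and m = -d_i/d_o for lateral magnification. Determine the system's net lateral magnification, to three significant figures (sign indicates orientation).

1.11

Applying the thin-lens equation to the first lens, 1/8.5 = 1/29 + 1/d_i1, which gives d_i1 = 12.024 cm.
Its lateral magnification is m_1 = -d_i1/d_o1 = -(12.024)/29 = -0.4146.
The intermediate image is 12.024 cm to the right of lens 1, so d_o2 = L - d_i1 = 28.5 - 12.024 = 16.476 cm.
Applying the thin-lens equation again with f_2 = 12 cm and d_o2 = 16.476 cm gives d_i2 = 44.174 cm.
m_2 = -(44.174)/(16.476) = -2.6812.
Total m = m_1 x m_2 = (-0.4146)(-2.6812) = 1.1117.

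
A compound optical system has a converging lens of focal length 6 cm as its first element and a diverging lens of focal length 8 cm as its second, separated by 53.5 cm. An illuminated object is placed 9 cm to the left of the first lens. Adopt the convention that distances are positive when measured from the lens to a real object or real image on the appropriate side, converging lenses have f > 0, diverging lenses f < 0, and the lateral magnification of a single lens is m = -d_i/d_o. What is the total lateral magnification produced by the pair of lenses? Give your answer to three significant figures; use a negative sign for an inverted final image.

-0.368

Lens 1: 1/d_i1 = 1/f_1 - 1/d_o1 = 1/6 - 1/9 = 0.05556 cm^-1, so d_i1 = 18.000 cm.
m_1 = -(18.000)/9 = -2.0000.
The intermediate image is 18.000 cm to the right of lens 1, so d_o2 = L - d_i1 = 53.5 - 18.000 = 35.500 cm.
Lens 2: 1/d_i2 = 1/f_2 - 1/d_o2 = 1/(-8) - 1/(35.500) = -0.15317 cm^-1, so d_i2 = -6.529 cm.
m_2 = -(-6.529)/(35.500) = 0.1839.
Overall magnification: m = m_1 m_2 = -0.3678.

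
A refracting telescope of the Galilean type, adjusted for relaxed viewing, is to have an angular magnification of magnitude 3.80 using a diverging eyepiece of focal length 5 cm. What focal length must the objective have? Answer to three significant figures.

19.0 cm

|M| = f_obj/|f_eye|, so f_obj = |M| x |f_eye| = 3.8 x 5 = 19.000 cm.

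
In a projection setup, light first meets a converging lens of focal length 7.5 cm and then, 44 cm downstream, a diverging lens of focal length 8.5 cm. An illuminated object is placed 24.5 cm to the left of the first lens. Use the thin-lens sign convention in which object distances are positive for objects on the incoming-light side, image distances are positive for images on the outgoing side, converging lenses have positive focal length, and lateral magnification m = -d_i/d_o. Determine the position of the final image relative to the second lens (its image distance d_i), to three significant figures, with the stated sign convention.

-6.77 cm

Lens 1: 1/d_i1 = 1/f_1 - 1/d_o1 = 1/7.5 - 1/24.5 = 0.09252 cm^-1, so d_i1 = 10.809 cm.
That image sits 33.191 cm in front of the second lens, so d_o2 = 33.191 cm.
Lens 2: 1/d_i2 = 1/f_2 - 1/d_o2 = 1/(-8.5) - 1/(33.191) = -0.14778 cm^-1, so d_i2 = -6.767 cm.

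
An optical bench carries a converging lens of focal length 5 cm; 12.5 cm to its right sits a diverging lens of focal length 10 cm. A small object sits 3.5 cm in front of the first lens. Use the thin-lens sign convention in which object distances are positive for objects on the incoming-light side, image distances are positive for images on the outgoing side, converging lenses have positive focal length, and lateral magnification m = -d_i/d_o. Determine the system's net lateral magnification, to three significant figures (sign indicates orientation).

0.976

Applying the thin-lens equation to the first lens, 1/5 = 1/3.5 + 1/d_i1, which gives d_i1 = -11.667 cm.
Its lateral magnification is m_1 = -d_i1/d_o1 = -(-11.667)/3.5 = 3.3333.
With d_i1 < 0 the first image is virtual and lies on the object side; the object distance for lens 2 is d_o2 = 12.5 - (-11.667) = 24.167 cm.
Applying the thin-lens equation again with f_2 = -10 cm and d_o2 = 24.167 cm gives d_i2 = -7.073 cm.
m_2 = -(-7.073)/(24.167) = 0.2927.
Overall magnification: m = m_1 m_2 = 0.9756.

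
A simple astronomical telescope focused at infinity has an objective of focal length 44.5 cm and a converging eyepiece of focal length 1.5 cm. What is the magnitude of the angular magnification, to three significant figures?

29.7

|M| = f_obj/|f_eye| = 44.5/1.5 = 29.667.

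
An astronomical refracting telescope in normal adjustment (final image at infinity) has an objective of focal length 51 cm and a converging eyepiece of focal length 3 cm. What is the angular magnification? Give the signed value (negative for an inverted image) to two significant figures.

-17

M = -f_obj/f_eye = -51/(3) = -17.000.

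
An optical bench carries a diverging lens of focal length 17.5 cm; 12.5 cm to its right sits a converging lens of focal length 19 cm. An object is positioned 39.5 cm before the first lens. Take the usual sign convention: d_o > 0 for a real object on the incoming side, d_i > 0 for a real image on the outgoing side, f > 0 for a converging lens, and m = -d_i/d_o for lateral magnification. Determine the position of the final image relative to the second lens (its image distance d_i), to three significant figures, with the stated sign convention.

Lens 1: 1/d_i1 = 1/f_1 - 1/d_o1 = 1/(-17.5) - 1/39.5 = -0.08246 cm^-1, so d_i1 = -12.127 cm.
The intermediate image is virtual, 12.127 cm to the left of lens 1, so d_o2 = L - d_i1 = 12.5 - (-12.127) = 24.627 cm.
Lens 2: 1/d_i2 = 1/f_2 - 1/d_o2 = 1/19 - 1/(24.627) = 0.01203 cm^-1, so d_i2 = 83.153 cm.

83.2 cm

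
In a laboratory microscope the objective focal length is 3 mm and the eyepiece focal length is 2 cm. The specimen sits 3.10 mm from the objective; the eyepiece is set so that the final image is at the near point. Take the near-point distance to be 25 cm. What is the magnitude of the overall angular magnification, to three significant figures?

Convert to cm: f_obj = 3 mm = 0.3 cm; d_o = 3.10 mm = 0.31 cm.
Objective: 1/d_i = 1/f_obj - 1/d_o = 1/0.3 - 1/0.31 = 0.10753 cm^-1, so d_i = 9.300 cm.
m_obj = -d_i/d_o = -9.300/0.31 = -30.000.
Eyepiece angular magnification (image at near point): M_eye = 1 + D/f_e = 1 + 25/2 = 13.500.
Overall M = m_obj x M_eye = (-30.000)(13.500) = -405.00.
|M| = 405.00.

405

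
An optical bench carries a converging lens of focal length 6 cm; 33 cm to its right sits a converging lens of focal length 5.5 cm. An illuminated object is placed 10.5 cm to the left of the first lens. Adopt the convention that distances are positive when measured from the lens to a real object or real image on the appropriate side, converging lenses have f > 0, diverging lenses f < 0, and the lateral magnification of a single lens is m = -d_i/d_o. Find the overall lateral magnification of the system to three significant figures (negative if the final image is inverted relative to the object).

Lens 1: 1/d_i1 = 1/f_1 - 1/d_o1 = 1/6 - 1/10.5 = 0.07143 cm^-1, so d_i1 = 14.000 cm.
m_1 = -(14.000)/10.5 = -1.3333.
That image sits 19.000 cm in front of the second lens, so d_o2 = 19.000 cm.
Lens 2: 1/d_i2 = 1/f_2 - 1/d_o2 = 1/5.5 - 1/(19.000) = 0.12919 cm^-1, so d_i2 = 7.741 cm.
m_2 = -(7.741)/(19.000) = -0.4074.
Total m = m_1 x m_2 = (-1.3333)(-0.4074) = 0.5432.

0.543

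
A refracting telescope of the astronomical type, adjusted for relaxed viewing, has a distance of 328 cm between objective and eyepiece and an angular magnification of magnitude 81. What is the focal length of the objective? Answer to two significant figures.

In normal adjustment the tube length equals f_obj + f_eye and |M| = f_obj/f_eye.
So f_obj = 81 f_eye and 81 f_eye + f_eye = 328 cm, giving f_eye = 328/82 = 4.000 cm and f_obj = 324.000 cm.

320 cm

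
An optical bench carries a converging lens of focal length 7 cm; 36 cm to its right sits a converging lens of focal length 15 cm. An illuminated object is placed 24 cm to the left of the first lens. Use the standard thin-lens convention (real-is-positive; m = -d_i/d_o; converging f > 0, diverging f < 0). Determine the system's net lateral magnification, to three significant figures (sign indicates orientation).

0.556

Applying the thin-lens equation to the first lens, 1/7 = 1/24 + 1/d_i1, which gives d_i1 = 9.882 cm.
Its lateral magnification is m_1 = -d_i1/d_o1 = -(9.882)/24 = -0.4118.
The intermediate image is 9.882 cm to the right of lens 1, so d_o2 = L - d_i1 = 36 - 9.882 = 26.118 cm.
Applying the thin-lens equation again with f_2 = 15 cm and d_o2 = 26.118 cm gives d_i2 = 35.238 cm.
m_2 = -(35.238)/(26.118) = -1.3492.
Overall magnification: m = m_1 m_2 = 0.5556.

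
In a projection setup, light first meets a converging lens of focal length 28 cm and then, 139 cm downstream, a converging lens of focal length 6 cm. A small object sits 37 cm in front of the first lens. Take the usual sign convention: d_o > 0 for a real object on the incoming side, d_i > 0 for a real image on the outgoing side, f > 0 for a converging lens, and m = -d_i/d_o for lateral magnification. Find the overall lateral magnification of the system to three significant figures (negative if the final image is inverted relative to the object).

Applying the thin-lens equation to the first lens, 1/28 = 1/37 + 1/d_i1, which gives d_i1 = 115.111 cm.
Its lateral magnification is m_1 = -d_i1/d_o1 = -(115.111)/37 = -3.1111.
The intermediate image is 115.111 cm to the right of lens 1, so d_o2 = L - d_i1 = 139 - 115.111 = 23.889 cm.
Applying the thin-lens equation again with f_2 = 6 cm and d_o2 = 23.889 cm gives d_i2 = 8.012 cm.
m_2 = -(8.012)/(23.889) = -0.3354.
Overall magnification: m = m_1 m_2 = 1.0435.

1.04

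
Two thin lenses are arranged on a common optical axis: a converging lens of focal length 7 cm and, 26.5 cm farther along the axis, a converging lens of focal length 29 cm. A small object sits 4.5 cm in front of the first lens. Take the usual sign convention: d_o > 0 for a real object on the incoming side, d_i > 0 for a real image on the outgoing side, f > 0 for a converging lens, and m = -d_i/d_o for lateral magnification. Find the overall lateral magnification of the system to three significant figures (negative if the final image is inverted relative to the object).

Lens 1: 1/d_i1 = 1/f_1 - 1/d_o1 = 1/7 - 1/4.5 = -0.07937 cm^-1, so d_i1 = -12.600 cm.
m_1 = -(-12.600)/4.5 = 2.8000.
With d_i1 < 0 the first image is virtual and lies on the object side; the object distance for lens 2 is d_o2 = 26.5 - (-12.600) = 39.100 cm.
Lens 2: 1/d_i2 = 1/f_2 - 1/d_o2 = 1/29 - 1/(39.100) = 0.00891 cm^-1, so d_i2 = 112.267 cm.
m_2 = -(112.267)/(39.100) = -2.8713.
Total m = m_1 x m_2 = (2.8000)(-2.8713) = -8.0396.

-8.04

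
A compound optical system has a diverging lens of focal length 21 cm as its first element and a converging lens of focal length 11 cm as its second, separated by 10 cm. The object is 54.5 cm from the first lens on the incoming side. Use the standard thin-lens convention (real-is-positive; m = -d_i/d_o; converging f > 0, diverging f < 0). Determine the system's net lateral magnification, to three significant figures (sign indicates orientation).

Applying the thin-lens equation to the first lens, 1/(-21) = 1/54.5 + 1/d_i1, which gives d_i1 = -15.159 cm.
Its lateral magnification is m_1 = -d_i1/d_o1 = -(-15.159)/54.5 = 0.2781.
With d_i1 < 0 the first image is virtual and lies on the object side; the object distance for lens 2 is d_o2 = 10 - (-15.159) = 25.159 cm.
Applying the thin-lens equation again with f_2 = 11 cm and d_o2 = 25.159 cm gives d_i2 = 19.546 cm.
m_2 = -(19.546)/(25.159) = -0.7769.
The system's lateral magnification is m_1 m_2 = (0.2781)(-0.7769) = -0.2161.

-0.216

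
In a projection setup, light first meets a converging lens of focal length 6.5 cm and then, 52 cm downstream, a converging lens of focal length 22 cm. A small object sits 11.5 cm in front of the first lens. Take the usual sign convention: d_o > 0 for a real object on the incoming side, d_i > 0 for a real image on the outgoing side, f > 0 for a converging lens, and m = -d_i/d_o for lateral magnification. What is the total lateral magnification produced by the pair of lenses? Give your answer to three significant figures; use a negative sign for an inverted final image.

Applying the thin-lens equation to the first lens, 1/6.5 = 1/11.5 + 1/d_i1, which gives d_i1 = 14.950 cm.
Its lateral magnification is m_1 = -d_i1/d_o1 = -(14.950)/11.5 = -1.3000.
Object distance for lens 2: d_o2 = 52 - 14.950 = 37.050 cm.
Applying the thin-lens equation again with f_2 = 22 cm and d_o2 = 37.050 cm gives d_i2 = 54.159 cm.
m_2 = -(54.159)/(37.050) = -1.4618.
Overall magnification: m = m_1 m_2 = 1.9003.

1.90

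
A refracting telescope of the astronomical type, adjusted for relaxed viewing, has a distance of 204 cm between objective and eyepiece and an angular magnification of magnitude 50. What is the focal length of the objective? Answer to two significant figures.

200 cm

In normal adjustment the tube length equals f_obj + f_eye and |M| = f_obj/f_eye.
So f_obj = 50 f_eye and 50 f_eye + f_eye = 204 cm, giving f_eye = 204/51 = 4.000 cm and f_obj = 200.000 cm.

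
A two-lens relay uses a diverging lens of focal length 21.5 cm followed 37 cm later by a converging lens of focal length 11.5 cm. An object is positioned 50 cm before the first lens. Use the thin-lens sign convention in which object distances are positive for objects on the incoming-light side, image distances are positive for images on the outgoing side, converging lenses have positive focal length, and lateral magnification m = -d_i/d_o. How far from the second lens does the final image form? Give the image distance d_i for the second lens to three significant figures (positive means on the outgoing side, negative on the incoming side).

14.8 cm

Applying the thin-lens equation to the first lens, 1/(-21.5) = 1/50 + 1/d_i1, which gives d_i1 = -15.035 cm.
With d_i1 < 0 the first image is virtual and lies on the object side; the object distance for lens 2 is d_o2 = 37 - (-15.035) = 52.035 cm.
Applying the thin-lens equation again with f_2 = 11.5 cm and d_o2 = 52.035 cm gives d_i2 = 14.763 cm.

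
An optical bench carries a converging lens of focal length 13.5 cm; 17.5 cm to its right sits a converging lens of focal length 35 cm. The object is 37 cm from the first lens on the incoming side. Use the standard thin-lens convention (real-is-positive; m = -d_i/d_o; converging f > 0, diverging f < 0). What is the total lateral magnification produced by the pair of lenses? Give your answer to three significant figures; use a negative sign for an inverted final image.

-0.519

Lens 1: 1/d_i1 = 1/f_1 - 1/d_o1 = 1/13.5 - 1/37 = 0.04705 cm^-1, so d_i1 = 21.255 cm.
m_1 = -(21.255)/37 = -0.5745.
This image would form 21.255 cm past lens 1, i.e. 3.755 cm beyond lens 2, so it is a virtual object for lens 2: d_o2 = 17.5 - 21.255 = -3.755 cm.
Lens 2: 1/d_i2 = 1/f_2 - 1/d_o2 = 1/35 - 1/(-3.755) = 0.29486 cm^-1, so d_i2 = 3.391 cm.
m_2 = -(3.391)/(-3.755) = 0.9031.
Total m = m_1 x m_2 = (-0.5745)(0.9031) = -0.5188.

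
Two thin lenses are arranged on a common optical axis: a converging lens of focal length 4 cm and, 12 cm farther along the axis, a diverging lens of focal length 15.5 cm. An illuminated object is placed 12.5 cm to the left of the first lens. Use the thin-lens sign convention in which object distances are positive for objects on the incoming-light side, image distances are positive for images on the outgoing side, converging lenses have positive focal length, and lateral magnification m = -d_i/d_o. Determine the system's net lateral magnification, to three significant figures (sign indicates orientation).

First lens: d_i1 = 1/(1/4 - 1/12.5) = 5.882 cm.
m_1 = -(5.882)/12.5 = -0.4706.
That image sits 6.118 cm in front of the second lens, so d_o2 = 6.118 cm.
Second lens: d_i2 = 1/(1/(-15.5) - 1/(6.118)) = -4.386 cm.
m_2 = -(-4.386)/(6.118) = 0.7170.
Total m = m_1 x m_2 = (-0.4706)(0.7170) = -0.3374.

-0.337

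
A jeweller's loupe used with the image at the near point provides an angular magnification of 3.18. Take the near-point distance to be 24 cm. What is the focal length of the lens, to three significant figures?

11.0 cm

For the image at the near point, M = 1 + D/f.
f = D/(M - 1) = 24/(3.18 - 1) = 11.009 cm.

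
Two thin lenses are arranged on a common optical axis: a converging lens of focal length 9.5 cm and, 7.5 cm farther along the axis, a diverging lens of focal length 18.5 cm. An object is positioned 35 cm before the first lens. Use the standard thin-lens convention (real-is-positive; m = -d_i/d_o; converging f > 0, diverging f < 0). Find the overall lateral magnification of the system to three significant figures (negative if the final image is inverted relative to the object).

Lens 1: 1/d_i1 = 1/f_1 - 1/d_o1 = 1/9.5 - 1/35 = 0.07669 cm^-1, so d_i1 = 13.039 cm.
m_1 = -(13.039)/35 = -0.3725.
Since 13.039 cm > 7.5 cm, the first image lies past the second lens and serves as a virtual object: d_o2 = L - d_i1 = -5.539 cm.
Lens 2: 1/d_i2 = 1/f_2 - 1/d_o2 = 1/(-18.5) - 1/(-5.539) = 0.12648 cm^-1, so d_i2 = 7.907 cm.
m_2 = -(7.907)/(-5.539) = 1.4274.
Total m = m_1 x m_2 = (-0.3725)(1.4274) = -0.5318.

-0.532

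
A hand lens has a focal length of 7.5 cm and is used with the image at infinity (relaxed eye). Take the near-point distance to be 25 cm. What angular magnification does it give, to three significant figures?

M = D/f = 25/7.5 = 3.333.

3.33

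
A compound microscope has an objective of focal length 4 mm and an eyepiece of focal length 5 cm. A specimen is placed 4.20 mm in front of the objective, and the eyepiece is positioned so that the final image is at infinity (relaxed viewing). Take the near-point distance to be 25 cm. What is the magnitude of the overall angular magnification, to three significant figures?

Convert to cm: f_obj = 4 mm = 0.4 cm; d_o = 4.20 mm = 0.42 cm.
Objective: 1/d_i = 1/f_obj - 1/d_o = 1/0.4 - 1/0.42 = 0.11905 cm^-1, so d_i = 8.400 cm.
m_obj = -d_i/d_o = -8.400/0.42 = -20.000.
Eyepiece angular magnification (image at infinity): M_eye = D/f_e = 25/5 = 5.000.
Overall M = m_obj x M_eye = (-20.000)(5.000) = -100.00.
|M| = 100.00.

100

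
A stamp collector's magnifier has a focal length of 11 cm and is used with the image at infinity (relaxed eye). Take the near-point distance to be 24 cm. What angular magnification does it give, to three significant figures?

M = D/f = 24/11 = 2.182.

2.18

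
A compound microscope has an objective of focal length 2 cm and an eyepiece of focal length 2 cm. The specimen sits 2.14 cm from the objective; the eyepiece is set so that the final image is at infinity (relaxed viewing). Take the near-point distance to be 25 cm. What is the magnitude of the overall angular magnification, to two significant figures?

Objective: 1/d_i = 1/f_obj - 1/d_o = 1/2 - 1/2.14 = 0.03271 cm^-1, so d_i = 30.571 cm.
m_obj = -d_i/d_o = -30.571/2.14 = -14.286.
Eyepiece angular magnification (image at infinity): M_eye = D/f_e = 25/2 = 12.500.
Overall M = m_obj x M_eye = (-14.286)(12.500) = -178.57.
|M| = 178.57.

180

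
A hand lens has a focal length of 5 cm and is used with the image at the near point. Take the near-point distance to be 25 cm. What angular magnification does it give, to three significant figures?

M = 1 + D/f = 1 + 25/5 = 6.000.

6.00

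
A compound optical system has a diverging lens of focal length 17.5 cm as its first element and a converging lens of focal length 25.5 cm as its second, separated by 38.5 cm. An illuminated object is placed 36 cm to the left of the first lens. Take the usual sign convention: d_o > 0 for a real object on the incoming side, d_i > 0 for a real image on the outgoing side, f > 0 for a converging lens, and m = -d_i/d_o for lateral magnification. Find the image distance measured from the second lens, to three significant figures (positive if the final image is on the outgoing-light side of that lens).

51.7 cm

Applying the thin-lens equation to the first lens, 1/(-17.5) = 1/36 + 1/d_i1, which gives d_i1 = -11.776 cm.
With d_i1 < 0 the first image is virtual and lies on the object side; the object distance for lens 2 is d_o2 = 38.5 - (-11.776) = 50.276 cm.
Applying the thin-lens equation again with f_2 = 25.5 cm and d_o2 = 50.276 cm gives d_i2 = 51.745 cm.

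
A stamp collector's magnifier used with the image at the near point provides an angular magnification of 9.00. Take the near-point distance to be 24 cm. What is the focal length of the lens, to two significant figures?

For the image at the near point, M = 1 + D/f.
f = D/(M - 1) = 24/(9.0 - 1) = 3.000 cm.

3.0 cm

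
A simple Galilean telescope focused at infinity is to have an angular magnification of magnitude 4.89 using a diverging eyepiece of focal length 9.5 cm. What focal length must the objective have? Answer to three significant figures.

|M| = f_obj/|f_eye|, so f_obj = |M| x |f_eye| = 4.89 x 9.5 = 46.455 cm.

46.5 cm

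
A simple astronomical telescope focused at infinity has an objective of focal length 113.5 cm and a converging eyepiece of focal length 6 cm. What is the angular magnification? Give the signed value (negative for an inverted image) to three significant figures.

M = -f_obj/f_eye = -113.5/(6) = -18.917.

-18.9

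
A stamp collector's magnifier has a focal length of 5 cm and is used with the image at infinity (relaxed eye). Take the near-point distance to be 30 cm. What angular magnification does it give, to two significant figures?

M = D/f = 30/5 = 6.000.

6.0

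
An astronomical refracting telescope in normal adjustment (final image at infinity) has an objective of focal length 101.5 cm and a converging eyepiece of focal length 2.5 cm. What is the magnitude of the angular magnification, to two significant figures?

|M| = f_obj/|f_eye| = 101.5/2.5 = 40.600.

41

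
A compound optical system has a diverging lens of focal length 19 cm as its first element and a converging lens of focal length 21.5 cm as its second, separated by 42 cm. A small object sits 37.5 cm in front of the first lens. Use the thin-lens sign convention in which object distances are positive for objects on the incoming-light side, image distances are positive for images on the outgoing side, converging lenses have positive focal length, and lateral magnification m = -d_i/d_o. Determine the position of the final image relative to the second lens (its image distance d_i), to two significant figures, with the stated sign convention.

Lens 1: 1/d_i1 = 1/f_1 - 1/d_o1 = 1/(-19) - 1/37.5 = -0.07930 cm^-1, so d_i1 = -12.611 cm.
The intermediate image is virtual, 12.611 cm to the left of lens 1, so d_o2 = L - d_i1 = 42 - (-12.611) = 54.611 cm.
Lens 2: 1/d_i2 = 1/f_2 - 1/d_o2 = 1/21.5 - 1/(54.611) = 0.02820 cm^-1, so d_i2 = 35.461 cm.

35 cm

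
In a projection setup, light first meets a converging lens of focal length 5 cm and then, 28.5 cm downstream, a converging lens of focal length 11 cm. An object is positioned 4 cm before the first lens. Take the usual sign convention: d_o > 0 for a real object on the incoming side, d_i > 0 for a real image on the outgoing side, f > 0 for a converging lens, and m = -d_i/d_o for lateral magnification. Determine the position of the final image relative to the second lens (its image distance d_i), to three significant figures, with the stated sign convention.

14.2 cm

Lens 1: 1/d_i1 = 1/f_1 - 1/d_o1 = 1/5 - 1/4 = -0.05000 cm^-1, so d_i1 = -20.000 cm.
The intermediate image is virtual, 20.000 cm to the left of lens 1, so d_o2 = L - d_i1 = 28.5 - (-20.000) = 48.500 cm.
Lens 2: 1/d_i2 = 1/f_2 - 1/d_o2 = 1/11 - 1/(48.500) = 0.07029 cm^-1, so d_i2 = 14.227 cm.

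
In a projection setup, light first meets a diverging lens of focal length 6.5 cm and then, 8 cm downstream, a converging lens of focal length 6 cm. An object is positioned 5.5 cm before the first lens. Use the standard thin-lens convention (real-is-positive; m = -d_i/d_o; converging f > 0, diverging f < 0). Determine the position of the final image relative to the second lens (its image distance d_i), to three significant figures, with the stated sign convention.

Lens 1: 1/d_i1 = 1/f_1 - 1/d_o1 = 1/(-6.5) - 1/5.5 = -0.33566 cm^-1, so d_i1 = -2.979 cm.
With d_i1 < 0 the first image is virtual and lies on the object side; the object distance for lens 2 is d_o2 = 8 - (-2.979) = 10.979 cm.
Lens 2: 1/d_i2 = 1/f_2 - 1/d_o2 = 1/6 - 1/(10.979) = 0.07559 cm^-1, so d_i2 = 13.230 cm.

13.2 cm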